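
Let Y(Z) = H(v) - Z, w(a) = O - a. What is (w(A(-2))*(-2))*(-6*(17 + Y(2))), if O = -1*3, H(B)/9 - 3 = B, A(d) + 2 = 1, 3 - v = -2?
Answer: -2088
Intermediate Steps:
v = 5 (v = 3 - 1*(-2) = 3 + 2 = 5)
A(d) = -1 (A(d) = -2 + 1 = -1)
H(B) = 27 + 9*B
O = -3
w(a) = -3 - a
Y(Z) = 72 - Z (Y(Z) = (27 + 9*5) - Z = (27 + 45) - Z = 72 - Z)
(w(A(-2))*(-2))*(-6*(17 + Y(2))) = ((-3 - 1*(-1))*(-2))*(-6*(17 + (72 - 1*2))) = ((-3 + 1)*(-2))*(-6*(17 + (72 - 2))) = (-2*(-2))*(-6*(17 + 70)) = 4*(-6*87) = 4*(-522) = -2088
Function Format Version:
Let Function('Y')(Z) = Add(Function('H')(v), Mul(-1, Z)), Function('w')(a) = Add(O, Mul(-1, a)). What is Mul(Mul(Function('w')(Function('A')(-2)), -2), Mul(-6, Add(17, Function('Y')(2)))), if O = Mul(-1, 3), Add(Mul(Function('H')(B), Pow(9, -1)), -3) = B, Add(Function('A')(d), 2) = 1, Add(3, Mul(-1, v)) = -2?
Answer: -2088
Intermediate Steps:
v = 5 (v = Add(3, Mul(-1, -2)) = Add(3, 2) = 5)
Function('A')(d) = -1 (Function('A')(d) = Add(-2, 1) = -1)
Function('H')(B) = Add(27, Mul(9, B))
O = -3
Function('w')(a) = Add(-3, Mul(-1, a))
Function('Y')(Z) = Add(72, Mul(-1, Z)) (Function('Y')(Z) = Add(Add(27, Mul(9, 5)), Mul(-1, Z)) = Add(Add(27, 45), Mul(-1, Z)) = Add(72, Mul(-1, Z)))
Mul(Mul(Function('w')(Function('A')(-2)), -2), Mul(-6, Add(17, Function('Y')(2)))) = Mul(Mul(Add(-3, Mul(-1, -1)), -2), Mul(-6, Add(17, Add(72, Mul(-1, 2))))) = Mul(Mul(Add(-3, 1), -2), Mul(-6, Add(17, Add(72, -2)))) = Mul(Mul(-2, -2), Mul(-6, Add(17, 70))) = Mul(4, Mul(-6, 87)) = Mul(4, -522) = -2088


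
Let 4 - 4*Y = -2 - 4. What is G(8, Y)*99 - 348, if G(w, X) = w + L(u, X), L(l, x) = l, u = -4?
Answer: 48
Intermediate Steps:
Y = 5/2 (Y = 1 - (-2 - 4)/4 = 1 - ¼*(-6) = 1 + 3/2 = 5/2 ≈ 2.5000)
G(w, X) = -4 + w (G(w, X) = w - 4 = -4 + w)
G(8, Y)*99 - 348 = (-4 + 8)*99 - 348 = 4*99 - 348 = 396 - 348 = 48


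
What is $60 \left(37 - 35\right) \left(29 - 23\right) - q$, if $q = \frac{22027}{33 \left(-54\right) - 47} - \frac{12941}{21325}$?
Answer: $\frac{28575860864}{39003425} \approx 732.65$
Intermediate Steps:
$q = - \frac{493394864}{39003425}$ ($q = \frac{22027}{-1782 - 47} - \frac{12941}{21325} = \frac{22027}{-1829} - \frac{12941}{21325} = 22027 \left(- \frac{1}{1829}\right) - \frac{12941}{21325} = - \frac{22027}{1829} - \frac{12941}{21325} = - \frac{493394864}{39003425} \approx -12.65$)
$60 \left(37 - 35\right) \left(29 - 23\right) - q = 60 \left(37 - 35\right) \left(29 - 23\right) - - \frac{493394864}{39003425} = 60 \cdot 2 \left(29 - 23\right) + \frac{493394864}{39003425} = 60 \cdot 2 \cdot 6 + \frac{493394864}{39003425} = 60 \cdot 12 + \frac{493394864}{39003425} = 720 + \frac{493394864}{39003425} = \frac{28575860864}{39003425}$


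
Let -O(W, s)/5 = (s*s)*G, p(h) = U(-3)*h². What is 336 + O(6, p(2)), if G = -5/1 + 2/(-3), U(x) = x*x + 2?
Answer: 165568/3 ≈ 55189.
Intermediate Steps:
U(x) = 2 + x² (U(x) = x² + 2 = 2 + x²)
G = -17/3 (G = -5*1 + 2*(-⅓) = -5 - ⅔ = -17/3 ≈ -5.6667)
p(h) = 11*h² (p(h) = (2 + (-3)²)*h² = (2 + 9)*h² = 11*h²)
O(W, s) = 85*s²/3 (O(W, s) = -5*s*s*(-17)/3 = -5*s²*(-17)/3 = -(-85)*s²/3 = 85*s²/3)
336 + O(6, p(2)) = 336 + 85*(11*2²)²/3 = 336 + 85*(11*4)²/3 = 336 + (85/3)*44² = 336 + (85/3)*1936 = 336 + 164560/3 = 165568/3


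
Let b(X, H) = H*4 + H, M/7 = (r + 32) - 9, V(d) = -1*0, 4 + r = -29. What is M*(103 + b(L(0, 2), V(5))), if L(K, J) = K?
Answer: -7210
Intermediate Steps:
r = -33 (r = -4 - 29 = -33)
V(d) = 0
M = -70 (M = 7*((-33 + 32) - 9) = 7*(-1 - 9) = 7*(-10) = -70)
b(X, H) = 5*H (b(X, H) = 4*H + H = 5*H)
M*(103 + b(L(0, 2), V(5))) = -70*(103 + 5*0) = -70*(103 + 0) = -70*103 = -7210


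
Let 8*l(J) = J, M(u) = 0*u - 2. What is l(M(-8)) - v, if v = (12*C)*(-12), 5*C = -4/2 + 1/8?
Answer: -217/4 ≈ -54.250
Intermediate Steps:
M(u) = -2 (M(u) = 0 - 2 = -2)
l(J) = J/8
C = -3/8 (C = (-4/2 + 1/8)/5 = (-4*½ + 1*(⅛))/5 = (-2 + ⅛)/5 = (⅕)*(-15/8) = -3/8 ≈ -0.37500)
v = 54 (v = (12*(-3/8))*(-12) = -9/2*(-12) = 54)
l(M(-8)) - v = (⅛)*(-2) - 1*54 = -¼ - 54 = -217/4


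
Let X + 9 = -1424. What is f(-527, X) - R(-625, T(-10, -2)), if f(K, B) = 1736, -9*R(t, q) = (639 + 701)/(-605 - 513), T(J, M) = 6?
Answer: 8733146/5031 ≈ 1735.9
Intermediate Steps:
X = -1433 (X = -9 - 1424 = -1433)
R(t, q) = 670/5031 (R(t, q) = -(639 + 701)/(9*(-605 - 513)) = -1340/(9*(-1118)) = -1340*(-1)/(9*1118) = -1/9*(-670/559) = 670/5031)
f(-527, X) - R(-625, T(-10, -2)) = 1736 - 1*670/5031 = 1736 - 670/5031 = 8733146/5031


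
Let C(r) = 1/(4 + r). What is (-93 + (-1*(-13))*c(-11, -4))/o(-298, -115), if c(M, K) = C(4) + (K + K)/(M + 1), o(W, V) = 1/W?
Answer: 482611/20 ≈ 24131.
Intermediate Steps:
c(M, K) = ⅛ + 2*K/(1 + M) (c(M, K) = 1/(4 + 4) + (K + K)/(M + 1) = 1/8 + (2*K)/(1 + M) = ⅛ + 2*K/(1 + M))
(-93 + (-1*(-13))*c(-11, -4))/o(-298, -115) = (-93 + (-1*(-13))*((1 - 11 + 16*(-4))/(8*(1 - 11))))/(1/(-298)) = (-93 + 13*((⅛)*(1 - 11 - 64)/(-10)))/(-1/298) = (-93 + 13*((⅛)*(-⅒)*(-74)))*(-298) = (-93 + 13*(37/40))*(-298) = (-93 + 481/40)*(-298) = -3239/40*(-298) = 482611/20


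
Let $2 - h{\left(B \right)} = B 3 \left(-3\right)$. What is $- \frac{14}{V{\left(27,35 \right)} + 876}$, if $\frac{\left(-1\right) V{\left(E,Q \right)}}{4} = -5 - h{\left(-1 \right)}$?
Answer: $- \frac{1}{62} \approx -0.016129$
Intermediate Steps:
$h{\left(B \right)} = 2 + 9 B$ ($h{\left(B \right)} = 2 - B 3 \left(-3\right) = 2 - 3 B \left(-3\right) = 2 - - 9 B = 2 + 9 B$)
$V{\left(E,Q \right)} = -8$ ($V{\left(E,Q \right)} = - 4 \left(-5 - \left(2 + 9 \left(-1\right)\right)\right) = - 4 \left(-5 - \left(2 - 9\right)\right) = - 4 \left(-5 - -7\right) = - 4 \left(-5 + 7\right) = \left(-4\right) 2 = -8$)
$- \frac{14}{V{\left(27,35 \right)} + 876} = - \frac{14}{-8 + 876} = - \frac{14}{868} = \left(-14\right) \frac{1}{868} = - \frac{1}{62}$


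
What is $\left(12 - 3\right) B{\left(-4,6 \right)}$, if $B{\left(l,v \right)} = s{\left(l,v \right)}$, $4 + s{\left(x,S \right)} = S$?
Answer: $18$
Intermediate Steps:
$s{\left(x,S \right)} = -4 + S$
$B{\left(l,v \right)} = -4 + v$
$\left(12 - 3\right) B{\left(-4,6 \right)} = \left(12 - 3\right) \left(-4 + 6\right) = 9 \cdot 2 = 18$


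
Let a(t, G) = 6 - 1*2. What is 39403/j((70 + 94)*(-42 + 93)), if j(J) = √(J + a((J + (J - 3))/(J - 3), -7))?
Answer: 39403*√523/2092 ≈ 430.74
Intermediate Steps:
a(t, G) = 4 (a(t, G) = 6 - 2 = 4)
j(J) = √(4 + J) (j(J) = √(J + 4) = √(4 + J))
39403/j((70 + 94)*(-42 + 93)) = 39403/(√(4 + (70 + 94)*(-42 + 93))) = 39403/(√(4 + 164*51)) = 39403/(√(4 + 8364)) = 39403/(√8368) = 39403/((4*√523)) = 39403*(√523/2092) = 39403*√523/2092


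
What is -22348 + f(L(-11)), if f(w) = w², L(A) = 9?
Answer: -22267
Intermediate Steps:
-22348 + f(L(-11)) = -22348 + 9² = -22348 + 81 = -22267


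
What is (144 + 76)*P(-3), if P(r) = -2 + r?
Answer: -1100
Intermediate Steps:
(144 + 76)*P(-3) = (144 + 76)*(-2 - 3) = 220*(-5) = -1100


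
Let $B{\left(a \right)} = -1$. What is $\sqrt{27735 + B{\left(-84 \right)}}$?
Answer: $7 \sqrt{566} \approx 166.54$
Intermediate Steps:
$\sqrt{27735 + B{\left(-84 \right)}} = \sqrt{27735 - 1} = \sqrt{27734} = 7 \sqrt{566}$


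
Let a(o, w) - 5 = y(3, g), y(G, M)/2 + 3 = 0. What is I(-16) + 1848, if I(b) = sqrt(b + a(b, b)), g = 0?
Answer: 1848 + I*sqrt(17) ≈ 1848.0 + 4.1231*I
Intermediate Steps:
y(G, M) = -6 (y(G, M) = -6 + 2*0 = -6 + 0 = -6)
a(o, w) = -1 (a(o, w) = 5 - 6 = -1)
I(b) = sqrt(-1 + b) (I(b) = sqrt(b - 1) = sqrt(-1 + b))
I(-16) + 1848 = sqrt(-1 - 16) + 1848 = sqrt(-17) + 1848 = I*sqrt(17) + 1848 = 1848 + I*sqrt(17)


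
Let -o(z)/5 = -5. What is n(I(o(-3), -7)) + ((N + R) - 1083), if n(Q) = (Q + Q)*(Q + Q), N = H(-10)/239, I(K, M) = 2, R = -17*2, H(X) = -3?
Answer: -263142/239 ≈ -1101.0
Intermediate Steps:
R = -34
o(z) = 25 (o(z) = -5*(-5) = 25)
N = -3/239 ≈ -0.012552
n(Q) = 4*Q**2 (n(Q) = (2*Q)*(2*Q) = 4*Q**2)
n(I(o(-3), -7)) + ((N + R) - 1083) = 4*2**2 + ((-3/239 - 34) - 1083) = 4*4 + (-8129/239 - 1083) = 16 - 266966/239 = -263142/239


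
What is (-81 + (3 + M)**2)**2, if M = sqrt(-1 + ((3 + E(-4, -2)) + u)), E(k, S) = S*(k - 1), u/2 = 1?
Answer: 3868 - 696*sqrt(14) ≈ 1263.8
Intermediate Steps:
u = 2 (u = 2*1 = 2)
E(k, S) = S*(-1 + k)
M = sqrt(14) (M = sqrt(-1 + ((3 - 2*(-1 - 4)) + 2)) = sqrt(-1 + ((3 - 2*(-5)) + 2)) = sqrt(-1 + ((3 + 10) + 2)) = sqrt(-1 + (13 + 2)) = sqrt(-1 + 15) = sqrt(14) ≈ 3.7417)
(-81 + (3 + M)**2)**2 = (-81 + (3 + sqrt(14))**2)**2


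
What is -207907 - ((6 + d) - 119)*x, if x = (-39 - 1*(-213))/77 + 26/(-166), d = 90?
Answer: -1328424494/6391 ≈ -2.0786e+5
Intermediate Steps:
x = 13441/6391 (x = (-39 + 213)*(1/77) + 26*(-1/166) = 174*(1/77) - 13/83 = 174/77 - 13/83 = 13441/6391 ≈ 2.1031)
-207907 - ((6 + d) - 119)*x = -207907 - ((6 + 90) - 119)*13441/6391 = -207907 - (96 - 119)*13441/6391 = -207907 - (-23)*13441/6391 = -207907 - 1*(-309143/6391) = -207907 + 309143/6391 = -1328424494/6391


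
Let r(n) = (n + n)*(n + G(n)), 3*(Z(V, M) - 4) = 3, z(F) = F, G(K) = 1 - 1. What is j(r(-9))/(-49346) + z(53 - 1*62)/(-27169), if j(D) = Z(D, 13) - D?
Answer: 4709647/1340681474 ≈ 0.0035129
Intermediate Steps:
G(K) = 0
Z(V, M) = 5 (Z(V, M) = 4 + (⅓)*3 = 4 + 1 = 5)
r(n) = 2*n² (r(n) = (n + n)*(n + 0) = (2*n)*n = 2*n²)
j(D) = 5 - D
j(r(-9))/(-49346) + z(53 - 1*62)/(-27169) = (5 - 2*(-9)²)/(-49346) + (53 - 1*62)/(-27169) = (5 - 2*81)*(-1/49346) + (53 - 62)*(-1/27169) = (5 - 1*162)*(-1/49346) - 9*(-1/27169) = (5 - 162)*(-1/49346) + 9/27169 = -157*(-1/49346) + 9/27169 = 157/49346 + 9/27169 = 4709647/1340681474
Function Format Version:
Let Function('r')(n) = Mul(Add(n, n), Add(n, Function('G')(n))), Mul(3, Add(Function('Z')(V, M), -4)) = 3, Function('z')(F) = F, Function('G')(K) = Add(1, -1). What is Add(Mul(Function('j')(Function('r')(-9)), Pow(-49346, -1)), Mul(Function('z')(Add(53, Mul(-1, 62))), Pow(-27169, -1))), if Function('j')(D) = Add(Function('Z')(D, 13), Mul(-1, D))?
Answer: Rational(4709647, 1340681474) ≈ 0.0035129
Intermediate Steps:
Function('G')(K) = 0
Function('Z')(V, M) = 5 (Function('Z')(V, M) = Add(4, Mul(Rational(1, 3), 3)) = Add(4, 1) = 5)
Function('r')(n) = Mul(2, Pow(n, 2)) (Function('r')(n) = Mul(Add(n, n), Add(n, 0)) = Mul(Mul(2, n), n) = Mul(2, Pow(n, 2)))
Function('j')(D) = Add(5, Mul(-1, D))
Add(Mul(Function('j')(Function('r')(-9)), Pow(-49346, -1)), Mul(Function('z')(Add(53, Mul(-1, 62))), Pow(-27169, -1))) = Add(Mul(Add(5, Mul(-1, Mul(2, Pow(-9, 2)))), Pow(-49346, -1)), Mul(Add(53, Mul(-1, 62)), Pow(-27169, -1))) = Add(Mul(Add(5, Mul(-1, Mul(2, 81))), Rational(-1, 49346)), Mul(Add(53, -62), Rational(-1, 27169))) = Add(Mul(Add(5, Mul(-1, 162)), Rational(-1, 49346)), Mul(-9, Rational(-1, 27169))) = Add(Mul(Add(5, -162), Rational(-1, 49346)), Rational(9, 27169)) = Add(Mul(-157, Rational(-1, 49346)), Rational(9, 27169)) = Add(Rational(157, 49346), Rational(9, 27169)) = Rational(4709647, 1340681474)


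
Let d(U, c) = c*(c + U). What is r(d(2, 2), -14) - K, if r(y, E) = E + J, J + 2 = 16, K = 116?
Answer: -116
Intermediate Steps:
d(U, c) = c*(U + c)
J = 14 (J = -2 + 16 = 14)
r(y, E) = 14 + E (r(y, E) = E + 14 = 14 + E)
r(d(2, 2), -14) - K = (14 - 14) - 1*116 = 0 - 116 = -116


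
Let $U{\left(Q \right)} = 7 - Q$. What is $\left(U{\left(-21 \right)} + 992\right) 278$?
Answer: $283560$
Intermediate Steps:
$\left(U{\left(-21 \right)} + 992\right) 278 = \left(\left(7 - -21\right) + 992\right) 278 = \left(\left(7 + 21\right) + 992\right) 278 = \left(28 + 992\right) 278 = 1020 \cdot 278 = 283560$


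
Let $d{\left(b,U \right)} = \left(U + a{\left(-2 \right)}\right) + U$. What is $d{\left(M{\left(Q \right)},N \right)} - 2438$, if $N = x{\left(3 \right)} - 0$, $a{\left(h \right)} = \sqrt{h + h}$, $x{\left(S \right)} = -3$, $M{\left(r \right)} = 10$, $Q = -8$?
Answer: $-2444 + 2 i \approx -2444.0 + 2.0 i$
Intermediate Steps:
$a{\left(h \right)} = \sqrt{2} \sqrt{h}$ ($a{\left(h \right)} = \sqrt{2 h} = \sqrt{2} \sqrt{h}$)
$N = -3$ ($N = -3 - 0 = -3 + 0 = -3$)
$d{\left(b,U \right)} = 2 i + 2 U$ ($d{\left(b,U \right)} = \left(U + \sqrt{2} \sqrt{-2}\right) + U = \left(U + \sqrt{2} i \sqrt{2}\right) + U = \left(U + 2 i\right) + U = 2 i + 2 U$)
$d{\left(M{\left(Q \right)},N \right)} - 2438 = \left(2 i + 2 \left(-3\right)\right) - 2438 = \left(2 i - 6\right) - 2438 = \left(-6 + 2 i\right) - 2438 = -2444 + 2 i$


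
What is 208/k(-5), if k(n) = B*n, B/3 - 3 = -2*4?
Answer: 208/75 ≈ 2.7733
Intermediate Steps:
B = -15 (B = 9 + 3*(-2*4) = 9 + 3*(-8) = 9 - 24 = -15)
k(n) = -15*n
208/k(-5) = 208/((-15*(-5))) = 208/75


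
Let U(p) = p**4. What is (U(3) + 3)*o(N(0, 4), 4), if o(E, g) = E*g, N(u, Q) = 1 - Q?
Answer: -1008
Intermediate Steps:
(U(3) + 3)*o(N(0, 4), 4) = (3**4 + 3)*((1 - 1*4)*4) = (81 + 3)*((1 - 4)*4) = 84*(-3*4) = 84*(-12) = -1008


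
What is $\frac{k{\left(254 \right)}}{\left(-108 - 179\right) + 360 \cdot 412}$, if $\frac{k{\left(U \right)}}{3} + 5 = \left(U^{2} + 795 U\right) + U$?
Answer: $\frac{800085}{148033} \approx 5.4048$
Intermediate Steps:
$k{\left(U \right)} = -15 + 3 U^{2} + 2388 U$ ($k{\left(U \right)} = -15 + 3 \left(\left(U^{2} + 795 U\right) + U\right) = -15 + 3 \left(U^{2} + 796 U\right) = -15 + \left(3 U^{2} + 2388 U\right) = -15 + 3 U^{2} + 2388 U$)
$\frac{k{\left(254 \right)}}{\left(-108 - 179\right) + 360 \cdot 412} = \frac{-15 + 3 \cdot 254^{2} + 2388 \cdot 254}{\left(-108 - 179\right) + 360 \cdot 412} = \frac{-15 + 3 \cdot 64516 + 606552}{-287 + 148320} = \frac{-15 + 193548 + 606552}{148033} = 800085 \cdot \frac{1}{148033} = \frac{800085}{148033}$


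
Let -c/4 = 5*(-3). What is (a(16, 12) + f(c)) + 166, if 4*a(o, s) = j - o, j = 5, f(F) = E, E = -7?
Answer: 625/4 ≈ 156.25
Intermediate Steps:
c = 60 (c = -20*(-3) = -4*(-15) = 60)
f(F) = -7
a(o, s) = 5/4 - o/4 (a(o, s) = (5 - o)/4 = 5/4 - o/4)
(a(16, 12) + f(c)) + 166 = ((5/4 - ¼*16) - 7) + 166 = ((5/4 - 4) - 7) + 166 = (-11/4 - 7) + 166 = -39/4 + 166 = 625/4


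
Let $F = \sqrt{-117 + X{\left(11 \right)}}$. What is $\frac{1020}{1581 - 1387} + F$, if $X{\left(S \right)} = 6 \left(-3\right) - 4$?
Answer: $\frac{510}{97} + i \sqrt{139} \approx 5.2577 + 11.79 i$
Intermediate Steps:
$X{\left(S \right)} = -22$ ($X{\left(S \right)} = -18 - 4 = -22$)
$F = i \sqrt{139}$ ($F = \sqrt{-117 - 22} = \sqrt{-139} = i \sqrt{139} \approx 11.79 i$)
$\frac{1020}{1581 - 1387} + F = \frac{1020}{1581 - 1387} + i \sqrt{139} = \frac{1020}{194} + i \sqrt{139} = 1020 \cdot \frac{1}{194} + i \sqrt{139} = \frac{510}{97} + i \sqrt{139}$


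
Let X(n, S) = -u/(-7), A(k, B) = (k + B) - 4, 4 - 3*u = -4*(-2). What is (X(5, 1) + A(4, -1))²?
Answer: 625/441 ≈ 1.4172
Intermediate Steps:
u = -4/3 (u = 4/3 - (-4)*(-2)/3 = 4/3 - ⅓*8 = 4/3 - 8/3 = -4/3 ≈ -1.3333)
A(k, B) = -4 + B + k (A(k, B) = (B + k) - 4 = -4 + B + k)
X(n, S) = -4/21 (X(n, S) = -(-4)/(3*(-7)) = -(-4)*(-1)/(3*7) = -1*4/21 = -4/21)
(X(5, 1) + A(4, -1))² = (-4/21 + (-4 - 1 + 4))² = (-4/21 - 1)² = (-25/21)² = 625/441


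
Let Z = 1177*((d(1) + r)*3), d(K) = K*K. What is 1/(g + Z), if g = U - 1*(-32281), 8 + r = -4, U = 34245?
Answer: 1/27685 ≈ 3.6121e-5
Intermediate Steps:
d(K) = K²
r = -12 (r = -8 - 4 = -12)
g = 66526 (g = 34245 - 1*(-32281) = 34245 + 32281 = 66526)
Z = -38841 (Z = 1177*((1² - 12)*3) = 1177*((1 - 12)*3) = 1177*(-11*3) = 1177*(-33) = -38841)
1/(g + Z) = 1/(66526 - 38841) = 1/27685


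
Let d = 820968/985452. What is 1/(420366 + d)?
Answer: 82121/34520944700 ≈ 2.3789e-6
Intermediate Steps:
d = 68414/82121 (d = 820968*(1/985452) = 68414/82121 ≈ 0.83309)
1/(420366 + d) = 1/(420366 + 68414/82121) = 1/(34520944700/82121) = 82121/34520944700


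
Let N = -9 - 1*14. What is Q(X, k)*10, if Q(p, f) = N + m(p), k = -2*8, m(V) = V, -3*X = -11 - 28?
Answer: -100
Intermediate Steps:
X = 13 (X = -(-11 - 28)/3 = -⅓*(-39) = 13)
N = -23 (N = -9 - 14 = -23)
k = -16
Q(p, f) = -23 + p
Q(X, k)*10 = (-23 + 13)*10 = -10*10 = -100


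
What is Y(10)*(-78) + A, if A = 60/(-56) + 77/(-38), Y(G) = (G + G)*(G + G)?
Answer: -4150012/133 ≈ -31203.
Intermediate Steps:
Y(G) = 4*G² (Y(G) = (2*G)*(2*G) = 4*G²)
A = -412/133 (A = 60*(-1/56) + 77*(-1/38) = -15/14 - 77/38 = -412/133 ≈ -3.0977)
Y(10)*(-78) + A = (4*10²)*(-78) - 412/133 = (4*100)*(-78) - 412/133 = 400*(-78) - 412/133 = -31200 - 412/133 = -4150012/133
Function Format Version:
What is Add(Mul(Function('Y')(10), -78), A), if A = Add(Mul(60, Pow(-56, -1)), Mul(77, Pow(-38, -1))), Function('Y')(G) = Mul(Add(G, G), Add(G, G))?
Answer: Rational(-4150012, 133) ≈ -31203.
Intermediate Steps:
Function('Y')(G) = Mul(4, Pow(G, 2)) (Function('Y')(G) = Mul(Mul(2, G), Mul(2, G)) = Mul(4, Pow(G, 2)))
A = Rational(-412, 133) (A = Add(Mul(60, Rational(-1, 56)), Mul(77, Rational(-1, 38))) = Add(Rational(-15, 14), Rational(-77, 38)) = Rational(-412, 133) ≈ -3.0977)
Add(Mul(Function('Y')(10), -78), A) = Add(Mul(Mul(4, Pow(10, 2)), -78), Rational(-412, 133)) = Add(Mul(Mul(4, 100), -78), Rational(-412, 133)) = Add(Mul(400, -78), Rational(-412, 133)) = Add(-31200, Rational(-412, 133)) = Rational(-4150012, 133)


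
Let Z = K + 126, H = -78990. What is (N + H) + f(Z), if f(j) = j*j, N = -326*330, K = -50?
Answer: -180794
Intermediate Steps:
N = -107580
Z = 76 (Z = -50 + 126 = 76)
f(j) = j²
(N + H) + f(Z) = (-107580 - 78990) + 76² = -186570 + 5776 = -180794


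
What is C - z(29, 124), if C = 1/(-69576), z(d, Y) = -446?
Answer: 31030895/69576 ≈ 446.00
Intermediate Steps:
C = -1/69576 ≈ -1.4373e-5
C - z(29, 124) = -1/69576 - 1*(-446) = -1/69576 + 446 = 31030895/69576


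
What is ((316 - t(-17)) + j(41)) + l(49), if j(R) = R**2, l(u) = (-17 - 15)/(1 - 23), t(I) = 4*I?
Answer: 22731/11 ≈ 2066.5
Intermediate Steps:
l(u) = 16/11 (l(u) = -32/(-22) = -32*(-1/22) = 16/11)
((316 - t(-17)) + j(41)) + l(49) = ((316 - 4*(-17)) + 41**2) + 16/11 = ((316 - 1*(-68)) + 1681) + 16/11 = ((316 + 68) + 1681) + 16/11 = (384 + 1681) + 16/11 = 2065 + 16/11 = 22731/11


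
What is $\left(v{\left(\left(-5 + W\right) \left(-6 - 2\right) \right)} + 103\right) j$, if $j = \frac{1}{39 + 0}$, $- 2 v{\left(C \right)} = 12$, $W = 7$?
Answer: $\frac{97}{39} \approx 2.4872$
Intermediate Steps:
$v{\left(C \right)} = -6$ ($v{\left(C \right)} = \left(- \frac{1}{2}\right) 12 = -6$)
$j = \frac{1}{39} \approx 0.025641$
$\left(v{\left(\left(-5 + W\right) \left(-6 - 2\right) \right)} + 103\right) j = \left(-6 + 103\right) \frac{1}{39} = 97 \cdot \frac{1}{39} = \frac{97}{39}$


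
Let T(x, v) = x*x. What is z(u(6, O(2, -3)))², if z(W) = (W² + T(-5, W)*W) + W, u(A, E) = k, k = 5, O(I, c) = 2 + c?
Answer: 24025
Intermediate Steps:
T(x, v) = x²
u(A, E) = 5
z(W) = W² + 26*W (z(W) = (W² + (-5)²*W) + W = (W² + 25*W) + W = W² + 26*W)
z(u(6, O(2, -3)))² = (5*(26 + 5))² = (5*31)² = 155² = 24025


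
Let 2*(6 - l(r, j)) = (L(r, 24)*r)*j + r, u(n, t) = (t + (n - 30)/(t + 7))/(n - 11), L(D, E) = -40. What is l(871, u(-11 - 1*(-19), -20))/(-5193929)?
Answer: -635263/31163574 ≈ -0.020385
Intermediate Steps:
u(n, t) = (t + (-30 + n)/(7 + t))/(-11 + n)
l(r, j) = 6 - r/2 + 20*j*r (l(r, j) = 6 - ((-40*r)*j + r)/2 = 6 - (-40*j*r + r)/2 = 6 - (r - 40*j*r)/2 = 6 + (-r/2 + 20*j*r) = 6 - r/2 + 20*j*r)
l(871, u(-11 - 1*(-19), -20))/(-5193929) = (6 - ½*871 + 20*((-30 + (-11 - 1*(-19)) + (-20)² + 7*(-20))/(-77 - 11*(-20) + 7*(-11 - 1*(-19)) + (-11 - 1*(-19))*(-20)))*871)/(-5193929) = (6 - 871/2 + 20*((-30 + (-11 + 19) + 400 - 140)/(-77 + 220 + 7*(-11 + 19) + (-11 + 19)*(-20)))*871)*(-1/5193929) = (6 - 871/2 + 20*((-30 + 8 + 400 - 140)/(-77 + 220 + 7*8 + 8*(-20)))*871)*(-1/5193929) = (6 - 871/2 + 20*(238/(-77 + 220 + 56 - 160))*871)*(-1/5193929) = (6 - 871/2 + 20*(238/39)*871)*(-1/5193929) = (6 - 871/2 + 318920/3)*(-1/5193929) = (635263/6)*(-1/5193929) = -635263/31163574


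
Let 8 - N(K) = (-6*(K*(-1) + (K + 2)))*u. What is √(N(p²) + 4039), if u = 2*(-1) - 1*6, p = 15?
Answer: 3*√439 ≈ 62.857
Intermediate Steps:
u = -8 (u = -2 - 6 = -8)
N(K) = -88 (N(K) = 8 - (-6*(K*(-1) + (K + 2)))*(-8) = 8 - (-6*(-K + (2 + K)))*(-8) = 8 - (-6*2)*(-8) = 8 - (-12)*(-8) = 8 - 1*96 = 8 - 96 = -88)
√(N(p²) + 4039) = √(-88 + 4039) = √3951 = 3*√439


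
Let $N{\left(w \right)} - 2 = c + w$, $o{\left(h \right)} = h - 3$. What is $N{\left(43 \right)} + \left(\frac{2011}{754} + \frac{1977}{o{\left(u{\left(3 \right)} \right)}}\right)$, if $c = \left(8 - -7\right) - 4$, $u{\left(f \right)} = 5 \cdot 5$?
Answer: $\frac{615957}{4147} \approx 148.53$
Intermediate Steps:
$u{\left(f \right)} = 25$
$c = 11$ ($c = \left(8 + 7\right) - 4 = 15 - 4 = 11$)
$o{\left(h \right)} = -3 + h$ ($o{\left(h \right)} = h - 3 = -3 + h$)
$N{\left(w \right)} = 13 + w$ ($N{\left(w \right)} = 2 + \left(11 + w\right) = 13 + w$)
$N{\left(43 \right)} + \left(\frac{2011}{754} + \frac{1977}{o{\left(u{\left(3 \right)} \right)}}\right) = \left(13 + 43\right) + \left(\frac{2011}{754} + \frac{1977}{-3 + 25}\right) = 56 + \left(2011 \cdot \frac{1}{754} + \frac{1977}{22}\right) = 56 + \left(\frac{2011}{754} + 1977 \cdot \frac{1}{22}\right) = 56 + \left(\frac{2011}{754} + \frac{1977}{22}\right) = 56 + \frac{383725}{4147} = \frac{615957}{4147}$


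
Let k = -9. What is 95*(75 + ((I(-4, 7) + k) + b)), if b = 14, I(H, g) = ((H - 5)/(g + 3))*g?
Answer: 14003/2 ≈ 7001.5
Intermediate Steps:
I(H, g) = g*(-5 + H)/(3 + g) (I(H, g) = ((-5 + H)/(3 + g))*g = g*(-5 + H)/(3 + g))
95*(75 + ((I(-4, 7) + k) + b)) = 95*(75 + ((7*(-5 - 4)/(3 + 7) - 9) + 14)) = 95*(75 + ((7*(-9)/10 - 9) + 14)) = 95*(75 + ((7*(1/10)*(-9) - 9) + 14)) = 95*(75 + ((-63/10 - 9) + 14)) = 95*(75 + (-153/10 + 14)) = 95*(75 - 13/10) = 95*(737/10) = 14003/2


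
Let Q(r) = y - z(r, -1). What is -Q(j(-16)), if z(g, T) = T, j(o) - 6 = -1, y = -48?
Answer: 47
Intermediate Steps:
j(o) = 5 (j(o) = 6 - 1 = 5)
Q(r) = -47 (Q(r) = -48 - 1*(-1) = -48 + 1 = -47)
-Q(j(-16)) = -1*(-47) = 47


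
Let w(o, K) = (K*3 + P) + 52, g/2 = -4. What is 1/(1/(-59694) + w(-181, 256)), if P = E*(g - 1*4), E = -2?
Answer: 59694/50381735 ≈ 0.0011848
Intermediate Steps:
g = -8 (g = 2*(-4) = -8)
P = 24 (P = -2*(-8 - 1*4) = -2*(-8 - 4) = -2*(-12) = 24)
w(o, K) = 76 + 3*K (w(o, K) = (K*3 + 24) + 52 = (3*K + 24) + 52 = (24 + 3*K) + 52 = 76 + 3*K)
1/(1/(-59694) + w(-181, 256)) = 1/(1/(-59694) + (76 + 3*256)) = 1/(-1/59694 + (76 + 768)) = 1/(-1/59694 + 844) = 1/(50381735/59694) = 59694/50381735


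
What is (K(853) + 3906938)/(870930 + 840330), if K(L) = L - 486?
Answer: 28943/12676 ≈ 2.2833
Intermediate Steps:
K(L) = -486 + L
(K(853) + 3906938)/(870930 + 840330) = ((-486 + 853) + 3906938)/(870930 + 840330) = (367 + 3906938)/1711260 = 3907305*(1/1711260) = 28943/12676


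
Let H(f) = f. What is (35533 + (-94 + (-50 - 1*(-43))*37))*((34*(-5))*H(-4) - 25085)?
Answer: -858567900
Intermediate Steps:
(35533 + (-94 + (-50 - 1*(-43))*37))*((34*(-5))*H(-4) - 25085) = (35533 + (-94 + (-50 - 1*(-43))*37))*((34*(-5))*(-4) - 25085) = (35533 + (-94 + (-50 + 43)*37))*(-170*(-4) - 25085) = (35533 + (-94 - 7*37))*(680 - 25085) = (35533 + (-94 - 259))*(-24405) = (35533 - 353)*(-24405) = 35180*(-24405) = -858567900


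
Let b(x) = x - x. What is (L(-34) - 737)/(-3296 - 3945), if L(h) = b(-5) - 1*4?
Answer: 57/557 ≈ 0.10233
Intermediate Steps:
b(x) = 0
L(h) = -4 (L(h) = 0 - 1*4 = 0 - 4 = -4)
(L(-34) - 737)/(-3296 - 3945) = (-4 - 737)/(-3296 - 3945) = -741/(-7241) = -741*(-1/7241) = 57/557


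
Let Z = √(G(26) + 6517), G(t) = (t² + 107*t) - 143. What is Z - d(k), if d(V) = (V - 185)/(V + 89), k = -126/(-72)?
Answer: 733/363 + 2*√2458 ≈ 101.18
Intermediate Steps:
G(t) = -143 + t² + 107*t
k = 7/4 (k = -126*(-1/72) = 7/4 ≈ 1.7500)
d(V) = (-185 + V)/(89 + V)
Z = 2*√2458 (Z = √((-143 + 26² + 107*26) + 6517) = √((-143 + 676 + 2782) + 6517) = √(3315 + 6517) = √9832 = 2*√2458 ≈ 99.156)
Z - d(k) = 2*√2458 - (-185 + 7/4)/(89 + 7/4) = 2*√2458 - (-733)/(363/4*4) = 2*√2458 - 4*(-733)/(363*4) = 2*√2458 - 1*(-733/363) = 2*√2458 + 733/363 = 733/363 + 2*√2458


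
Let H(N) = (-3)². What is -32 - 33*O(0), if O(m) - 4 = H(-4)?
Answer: -461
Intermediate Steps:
H(N) = 9
O(m) = 13 (O(m) = 4 + 9 = 13)
-32 - 33*O(0) = -32 - 33*13 = -32 - 429 = -461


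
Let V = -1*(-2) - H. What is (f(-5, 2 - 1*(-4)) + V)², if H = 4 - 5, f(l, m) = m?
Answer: 81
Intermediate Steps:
H = -1
V = 3 (V = -1*(-2) - 1*(-1) = 2 + 1 = 3)
(f(-5, 2 - 1*(-4)) + V)² = ((2 - 1*(-4)) + 3)² = ((2 + 4) + 3)² = (6 + 3)² = 9² = 81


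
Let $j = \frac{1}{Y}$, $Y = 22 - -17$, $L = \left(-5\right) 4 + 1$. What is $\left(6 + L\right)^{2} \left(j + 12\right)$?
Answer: $\frac{6097}{3} \approx 2032.3$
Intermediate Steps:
$L = -19$ ($L = -20 + 1 = -19$)
$Y = 39$ ($Y = 22 + 17 = 39$)
$j = \frac{1}{39} \approx 0.025641$
$\left(6 + L\right)^{2} \left(j + 12\right) = \left(6 - 19\right)^{2} \left(\frac{1}{39} + 12\right) = \left(-13\right)^{2} \cdot \frac{469}{39} = 169 \cdot \frac{469}{39} = \frac{6097}{3}$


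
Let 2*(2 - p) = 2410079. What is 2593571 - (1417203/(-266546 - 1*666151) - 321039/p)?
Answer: 647779171130198876/249763302475 ≈ 2.5936e+6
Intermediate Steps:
p = -2410075/2 (p = 2 - ½*2410079 = 2 - 2410079/2 = -2410075/2 ≈ -1.2050e+6)
2593571 - (1417203/(-266546 - 1*666151) - 321039/p) = 2593571 - (1417203/(-266546 - 1*666151) - 321039/(-2410075/2)) = 2593571 - (1417203/(-266546 - 666151) - 321039*(-2/2410075)) = 2593571 - (1417203/(-932697) + 642078/2410075) = 2593571 - (1417203*(-1/932697) + 642078/2410075) = 2593571 - (-157467/103633 + 642078/2410075) = 2593571 - 1*(-312966810651/249763302475) = 2593571 + 312966810651/249763302475 = 647779171130198876/249763302475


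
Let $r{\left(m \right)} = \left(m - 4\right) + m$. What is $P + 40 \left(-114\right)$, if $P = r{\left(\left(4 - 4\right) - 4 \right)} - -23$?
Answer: $-4549$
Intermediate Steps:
$r{\left(m \right)} = -4 + 2 m$ ($r{\left(m \right)} = \left(-4 + m\right) + m = -4 + 2 m$)
$P = 11$ ($P = \left(-4 + 2 \left(\left(4 - 4\right) - 4\right)\right) - -23 = \left(-4 + 2 \left(0 - 4\right)\right) + 23 = \left(-4 + 2 \left(-4\right)\right) + 23 = \left(-4 - 8\right) + 23 = -12 + 23 = 11$)
$P + 40 \left(-114\right) = 11 + 40 \left(-114\right) = 11 - 4560 = -4549$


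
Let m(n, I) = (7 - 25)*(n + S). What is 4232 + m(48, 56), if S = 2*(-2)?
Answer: 3440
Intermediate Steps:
S = -4
m(n, I) = 72 - 18*n (m(n, I) = (7 - 25)*(n - 4) = -18*(-4 + n) = 72 - 18*n)
4232 + m(48, 56) = 4232 + (72 - 18*48) = 4232 + (72 - 864) = 4232 - 792 = 3440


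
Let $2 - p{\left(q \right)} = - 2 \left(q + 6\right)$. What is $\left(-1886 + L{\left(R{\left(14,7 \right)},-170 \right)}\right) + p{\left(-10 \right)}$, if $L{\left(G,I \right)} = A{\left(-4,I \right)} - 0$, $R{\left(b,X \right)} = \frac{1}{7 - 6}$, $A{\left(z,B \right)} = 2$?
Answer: $-1890$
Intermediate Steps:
$R{\left(b,X \right)} = 1$ ($R{\left(b,X \right)} = 1^{-1} = 1$)
$L{\left(G,I \right)} = 2$ ($L{\left(G,I \right)} = 2 - 0 = 2 + 0 = 2$)
$p{\left(q \right)} = 14 + 2 q$ ($p{\left(q \right)} = 2 - - 2 \left(q + 6\right) = 2 - - 2 \left(6 + q\right) = 2 - \left(-12 - 2 q\right) = 2 + \left(12 + 2 q\right) = 14 + 2 q$)
$\left(-1886 + L{\left(R{\left(14,7 \right)},-170 \right)}\right) + p{\left(-10 \right)} = \left(-1886 + 2\right) + \left(14 + 2 \left(-10\right)\right) = -1884 + \left(14 - 20\right) = -1884 - 6 = -1890$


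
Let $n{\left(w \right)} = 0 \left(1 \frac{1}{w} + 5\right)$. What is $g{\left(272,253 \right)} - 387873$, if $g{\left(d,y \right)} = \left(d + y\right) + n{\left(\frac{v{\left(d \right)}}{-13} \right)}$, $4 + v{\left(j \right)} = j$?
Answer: $-387348$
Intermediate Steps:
$v{\left(j \right)} = -4 + j$
$n{\left(w \right)} = 0$ ($n{\left(w \right)} = 0 \left(\frac{1}{w} + 5\right) = 0 \left(5 + \frac{1}{w}\right) = 0$)
$g{\left(d,y \right)} = d + y$ ($g{\left(d,y \right)} = \left(d + y\right) + 0 = d + y$)
$g{\left(272,253 \right)} - 387873 = \left(272 + 253\right) - 387873 = 525 - 387873 = -387348$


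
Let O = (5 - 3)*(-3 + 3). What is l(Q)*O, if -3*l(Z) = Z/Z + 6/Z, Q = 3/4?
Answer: 0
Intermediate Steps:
Q = ¾ (Q = 3*(¼) = ¾ ≈ 0.75000)
l(Z) = -⅓ - 2/Z (l(Z) = -(Z/Z + 6/Z)/3 = -(1 + 6/Z)/3 = -⅓ - 2/Z)
O = 0 (O = 2*0 = 0)
l(Q)*O = ((-6 - 1*¾)/(3*(¾)))*0 = ((⅓)*(4/3)*(-6 - ¾))*0 = ((⅓)*(4/3)*(-27/4))*0 = -3*0 = 0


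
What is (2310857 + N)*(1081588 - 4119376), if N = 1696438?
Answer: -12173312663460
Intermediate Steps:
(2310857 + N)*(1081588 - 4119376) = (2310857 + 1696438)*(1081588 - 4119376) = 4007295*(-3037788) = -12173312663460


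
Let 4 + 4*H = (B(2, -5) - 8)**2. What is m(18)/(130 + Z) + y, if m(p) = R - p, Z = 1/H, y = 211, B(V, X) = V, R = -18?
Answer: 73121/347 ≈ 210.72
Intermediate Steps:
H = 8 (H = -1 + (2 - 8)**2/4 = -1 + (1/4)*(-6)**2 = -1 + (1/4)*36 = -1 + 9 = 8)
Z = 1/8 ≈ 0.12500
m(p) = -18 - p
m(18)/(130 + Z) + y = (-18 - 1*18)/(130 + 1/8) + 211 = (-18 - 18)/(1041/8) + 211 = -36*8/1041 + 211 = -96/347 + 211 = 73121/347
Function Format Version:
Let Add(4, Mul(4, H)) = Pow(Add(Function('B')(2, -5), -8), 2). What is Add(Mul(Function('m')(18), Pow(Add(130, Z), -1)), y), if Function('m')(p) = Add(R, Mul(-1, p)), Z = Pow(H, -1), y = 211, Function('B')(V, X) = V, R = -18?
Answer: Rational(73121, 347) ≈ 210.72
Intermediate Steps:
H = 8 (H = Add(-1, Mul(Rational(1, 4), Pow(Add(2, -8), 2))) = Add(-1, Mul(Rational(1, 4), Pow(-6, 2))) = Add(-1, Mul(Rational(1, 4), 36)) = Add(-1, 9) = 8)
Z = Rational(1, 8) (Z = Pow(8, -1) = Rational(1, 8) ≈ 0.12500)
Function('m')(p) = Add(-18, Mul(-1, p))
Add(Mul(Function('m')(18), Pow(Add(130, Z), -1)), y) = Add(Mul(Add(-18, Mul(-1, 18)), Pow(Add(130, Rational(1, 8)), -1)), 211) = Add(Mul(Add(-18, -18), Pow(Rational(1041, 8), -1)), 211) = Add(Mul(-36, Rational(8, 1041)), 211) = Add(Rational(-96, 347), 211) = Rational(73121, 347)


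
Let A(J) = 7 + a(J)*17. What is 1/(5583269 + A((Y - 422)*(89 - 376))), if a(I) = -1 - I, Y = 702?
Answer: 1/6949379 ≈ 1.4390e-7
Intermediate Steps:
A(J) = -10 - 17*J (A(J) = 7 + (-1 - J)*17 = 7 + (-17 - 17*J) = -10 - 17*J)
1/(5583269 + A((Y - 422)*(89 - 376))) = 1/(5583269 + (-10 - 17*(702 - 422)*(89 - 376))) = 1/(5583269 + (-10 - 4760*(-287))) = 1/(5583269 + (-10 - 17*(-80360))) = 1/(5583269 + (-10 + 1366120)) = 1/(5583269 + 1366110) = 1/6949379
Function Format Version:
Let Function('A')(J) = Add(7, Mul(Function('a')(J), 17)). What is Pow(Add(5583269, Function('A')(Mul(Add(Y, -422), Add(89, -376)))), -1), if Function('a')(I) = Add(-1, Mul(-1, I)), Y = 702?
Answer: Rational(1, 6949379) ≈ 1.4390e-7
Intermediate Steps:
Function('A')(J) = Add(-10, Mul(-17, J)) (Function('A')(J) = Add(7, Mul(Add(-1, Mul(-1, J)), 17)) = Add(7, Add(-17, Mul(-17, J))) = Add(-10, Mul(-17, J)))
Pow(Add(5583269, Function('A')(Mul(Add(Y, -422), Add(89, -376)))), -1) = Pow(Add(5583269, Add(-10, Mul(-17, Mul(Add(702, -422), Add(89, -376))))), -1) = Pow(Add(5583269, Add(-10, Mul(-17, Mul(280, -287)))), -1) = Pow(Add(5583269, Add(-10, Mul(-17, -80360))), -1) = Pow(Add(5583269, Add(-10, 1366120)), -1) = Pow(Add(5583269, 1366110), -1) = Pow(6949379, -1) = Rational(1, 6949379)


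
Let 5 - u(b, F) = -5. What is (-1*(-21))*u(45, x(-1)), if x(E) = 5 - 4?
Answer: 210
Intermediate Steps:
x(E) = 1
u(b, F) = 10 (u(b, F) = 5 - 1*(-5) = 5 + 5 = 10)
(-1*(-21))*u(45, x(-1)) = -1*(-21)*10 = 21*10 = 210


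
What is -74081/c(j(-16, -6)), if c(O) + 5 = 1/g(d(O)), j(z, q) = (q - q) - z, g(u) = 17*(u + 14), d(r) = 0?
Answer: 17631278/1189 ≈ 14829.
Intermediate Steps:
g(u) = 238 + 17*u (g(u) = 17*(14 + u) = 238 + 17*u)
j(z, q) = -z (j(z, q) = 0 - z = -z)
c(O) = -1189/238 (c(O) = -5 + 1/(238 + 17*0) = -5 + 1/(238 + 0) = -5 + 1/238 = -1189/238)
-74081/c(j(-16, -6)) = -74081/(-1189/238) = -74081*(-238/1189) = 17631278/1189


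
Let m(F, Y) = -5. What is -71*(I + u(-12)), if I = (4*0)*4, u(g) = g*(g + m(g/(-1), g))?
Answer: -14484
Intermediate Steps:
u(g) = g*(-5 + g) (u(g) = g*(g - 5) = g*(-5 + g))
I = 0 (I = 0*4 = 0)
-71*(I + u(-12)) = -71*(0 - 12*(-5 - 12)) = -71*(0 - 12*(-17)) = -71*(0 + 204) = -71*204 = -14484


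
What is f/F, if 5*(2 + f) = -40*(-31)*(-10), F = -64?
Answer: 1241/32 ≈ 38.781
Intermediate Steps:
f = -2482 (f = -2 + (-40*(-31)*(-10))/5 = -2 + (1240*(-10))/5 = -2 + (⅕)*(-12400) = -2 - 2480 = -2482)
f/F = -2482/(-64) = -1/64*(-2482) = 1241/32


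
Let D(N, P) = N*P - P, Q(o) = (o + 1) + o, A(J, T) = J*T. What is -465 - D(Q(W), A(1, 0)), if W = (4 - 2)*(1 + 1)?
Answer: -465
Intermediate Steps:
W = 4 (W = 2*2 = 4)
Q(o) = 1 + 2*o (Q(o) = (1 + o) + o = 1 + 2*o)
D(N, P) = -P + N*P
-465 - D(Q(W), A(1, 0)) = -465 - 1*0*(-1 + (1 + 2*4)) = -465 - 0*(-1 + (1 + 8)) = -465 - 0*(-1 + 9) = -465 - 0*8 = -465 - 1*0 = -465 + 0 = -465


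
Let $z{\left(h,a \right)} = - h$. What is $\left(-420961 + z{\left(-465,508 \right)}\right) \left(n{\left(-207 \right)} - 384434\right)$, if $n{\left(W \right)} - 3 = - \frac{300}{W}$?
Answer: $\frac{11153925096944}{69} \approx 1.6165 \cdot 10^{11}$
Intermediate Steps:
$n{\left(W \right)} = 3 - \frac{300}{W}$
$\left(-420961 + z{\left(-465,508 \right)}\right) \left(n{\left(-207 \right)} - 384434\right) = \left(-420961 - -465\right) \left(\left(3 - \frac{300}{-207}\right) - 384434\right) = \left(-420961 + 465\right) \left(\left(3 - - \frac{100}{69}\right) - 384434\right) = - 420496 \left(\left(3 + \frac{100}{69}\right) - 384434\right) = - 420496 \left(\frac{307}{69} - 384434\right) = \left(-420496\right) \left(- \frac{26525639}{69}\right) = \frac{11153925096944}{69}$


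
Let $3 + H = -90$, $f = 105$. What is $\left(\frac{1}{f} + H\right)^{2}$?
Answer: $\frac{95335696}{11025} \approx 8647.2$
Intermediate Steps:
$H = -93$ ($H = -3 - 90 = -93$)
$\left(\frac{1}{f} + H\right)^{2} = \left(\frac{1}{105} - 93\right)^{2} = \left(- \frac{9764}{105}\right)^{2} = \frac{95335696}{11025}$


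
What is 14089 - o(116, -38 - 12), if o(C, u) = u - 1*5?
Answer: 14144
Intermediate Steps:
o(C, u) = -5 + u (o(C, u) = u - 5 = -5 + u)
14089 - o(116, -38 - 12) = 14089 - (-5 + (-38 - 12)) = 14089 - (-5 - 50) = 14089 - 1*(-55) = 14089 + 55 = 14144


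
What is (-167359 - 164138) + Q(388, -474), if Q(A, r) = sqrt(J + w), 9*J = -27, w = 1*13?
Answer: -331497 + sqrt(10) ≈ -3.3149e+5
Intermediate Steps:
w = 13
J = -3 (J = (1/9)*(-27) = -3)
Q(A, r) = sqrt(10) (Q(A, r) = sqrt(-3 + 13) = sqrt(10))
(-167359 - 164138) + Q(388, -474) = (-167359 - 164138) + sqrt(10) = -331497 + sqrt(10)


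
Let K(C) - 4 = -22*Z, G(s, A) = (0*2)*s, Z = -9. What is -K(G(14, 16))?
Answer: -202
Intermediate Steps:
G(s, A) = 0 (G(s, A) = 0*s = 0)
K(C) = 202 (K(C) = 4 - 22*(-9) = 4 + 198 = 202)
-K(G(14, 16)) = -1*202 = -202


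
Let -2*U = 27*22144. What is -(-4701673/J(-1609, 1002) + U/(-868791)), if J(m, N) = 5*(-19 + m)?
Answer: -11259516781/19481980 ≈ -577.95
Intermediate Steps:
J(m, N) = -95 + 5*m
U = -298944 (U = -27*22144/2 = -1/2*597888 = -298944)
-(-4701673/J(-1609, 1002) + U/(-868791)) = -(-4701673/(-95 + 5*(-1609)) - 298944/(-868791)) = -(-4701673/(-95 - 8045) - 298944*(-1/868791)) = -(-4701673/(-8140) + 99648/289597) = -(-4701673*(-1/8140) + 99648/289597) = -(4701673/8140 + 99648/289597) = -1*11259516781/19481980 = -11259516781/19481980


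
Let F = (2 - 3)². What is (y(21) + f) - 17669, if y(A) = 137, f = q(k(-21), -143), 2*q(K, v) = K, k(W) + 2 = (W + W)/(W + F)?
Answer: -350639/20 ≈ -17532.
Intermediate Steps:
F = 1 (F = (-1)² = 1)
k(W) = -2 + 2*W/(1 + W) (k(W) = -2 + (W + W)/(W + 1) = -2 + (2*W)/(1 + W) = -2 + 2*W/(1 + W))
q(K, v) = K/2
f = 1/20 (f = (-2/(1 - 21))/2 = (-2/(-20))/2 = (-2*(-1/20))/2 = (½)*(⅒) = 1/20 ≈ 0.050000)
(y(21) + f) - 17669 = (137 + 1/20) - 17669 = 2741/20 - 17669 = -350639/20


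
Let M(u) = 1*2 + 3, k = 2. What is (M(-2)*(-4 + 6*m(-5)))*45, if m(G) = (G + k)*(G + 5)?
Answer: -900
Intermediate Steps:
M(u) = 5 (M(u) = 2 + 3 = 5)
m(G) = (2 + G)*(5 + G) (m(G) = (G + 2)*(G + 5) = (2 + G)*(5 + G))
(M(-2)*(-4 + 6*m(-5)))*45 = (5*(-4 + 6*(10 + (-5)² + 7*(-5))))*45 = (5*(-4 + 6*(10 + 25 - 35)))*45 = (5*(-4 + 6*0))*45 = (5*(-4 + 0))*45 = (5*(-4))*45 = -20*45 = -900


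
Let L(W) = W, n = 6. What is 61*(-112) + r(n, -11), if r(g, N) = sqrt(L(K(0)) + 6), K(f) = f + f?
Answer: -6832 + sqrt(6) ≈ -6829.5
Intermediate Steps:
K(f) = 2*f
r(g, N) = sqrt(6) (r(g, N) = sqrt(2*0 + 6) = sqrt(0 + 6) = sqrt(6))
61*(-112) + r(n, -11) = 61*(-112) + sqrt(6) = -6832 + sqrt(6)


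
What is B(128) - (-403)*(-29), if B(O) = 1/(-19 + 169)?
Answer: -1753049/150 ≈ -11687.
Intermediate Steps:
B(O) = 1/150
B(128) - (-403)*(-29) = 1/150 - (-403)*(-29) = 1/150 - 1*11687 = 1/150 - 11687 = -1753049/150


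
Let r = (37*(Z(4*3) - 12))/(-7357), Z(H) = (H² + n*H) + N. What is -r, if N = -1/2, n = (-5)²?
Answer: 31931/14714 ≈ 2.1701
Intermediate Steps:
n = 25
N = -½ (N = -1*½ = -½ ≈ -0.50000)
Z(H) = -½ + H² + 25*H (Z(H) = (H² + 25*H) - ½ = -½ + H² + 25*H)
r = -31931/14714 (r = (37*((-½ + (4*3)² + 25*(4*3)) - 12))/(-7357) = (37*((-½ + 12² + 25*12) - 12))*(-1/7357) = (37*((-½ + 144 + 300) - 12))*(-1/7357) = (37*(887/2 - 12))*(-1/7357) = (37*(863/2))*(-1/7357) = (31931/2)*(-1/7357) = -31931/14714 ≈ -2.1701)
-r = -1*(-31931/14714) = 31931/14714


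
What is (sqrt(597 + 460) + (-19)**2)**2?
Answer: (361 + sqrt(1057))**2 ≈ 1.5485e+5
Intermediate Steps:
(sqrt(597 + 460) + (-19)**2)**2 = (sqrt(1057) + 361)**2 = (361 + sqrt(1057))**2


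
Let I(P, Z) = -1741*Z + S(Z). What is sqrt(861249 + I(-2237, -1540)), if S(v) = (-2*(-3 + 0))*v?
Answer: sqrt(3533149) ≈ 1879.7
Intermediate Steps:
S(v) = 6*v (S(v) = (-2*(-3))*v = 6*v)
I(P, Z) = -1735*Z (I(P, Z) = -1741*Z + 6*Z = -1735*Z)
sqrt(861249 + I(-2237, -1540)) = sqrt(861249 - 1735*(-1540)) = sqrt(861249 + 2671900) = sqrt(3533149)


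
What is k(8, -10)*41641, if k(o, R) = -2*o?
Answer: -666256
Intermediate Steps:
k(8, -10)*41641 = -2*8*41641 = -16*41641 = -666256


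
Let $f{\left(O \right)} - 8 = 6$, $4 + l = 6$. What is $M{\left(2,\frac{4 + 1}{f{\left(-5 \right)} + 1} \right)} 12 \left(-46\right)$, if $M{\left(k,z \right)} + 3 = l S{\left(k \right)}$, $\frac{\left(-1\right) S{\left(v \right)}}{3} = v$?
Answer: $8280$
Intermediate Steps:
$l = 2$ ($l = -4 + 6 = 2$)
$S{\left(v \right)} = - 3 v$
$f{\left(O \right)} = 14$ ($f{\left(O \right)} = 8 + 6 = 14$)
$M{\left(k,z \right)} = -3 - 6 k$ ($M{\left(k,z \right)} = -3 + 2 \left(- 3 k\right) = -3 - 6 k$)
$M{\left(2,\frac{4 + 1}{f{\left(-5 \right)} + 1} \right)} 12 \left(-46\right) = \left(-3 - 12\right) 12 \left(-46\right) = \left(-15\right) 12 \left(-46\right) = \left(-180\right) \left(-46\right) = 8280$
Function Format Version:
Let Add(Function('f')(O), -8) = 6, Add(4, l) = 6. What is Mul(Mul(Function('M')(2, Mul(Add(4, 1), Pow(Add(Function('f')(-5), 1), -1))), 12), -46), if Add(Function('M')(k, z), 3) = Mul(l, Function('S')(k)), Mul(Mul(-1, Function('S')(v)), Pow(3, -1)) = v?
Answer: 8280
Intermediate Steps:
l = 2 (l = Add(-4, 6) = 2)
Function('S')(v) = Mul(-3, v)
Function('f')(O) = 14 (Function('f')(O) = Add(8, 6) = 14)
Function('M')(k, z) = Add(-3, Mul(-6, k)) (Function('M')(k, z) = Add(-3, Mul(2, Mul(-3, k))) = Add(-3, Mul(-6, k)))
Mul(Mul(Function('M')(2, Mul(Add(4, 1), Pow(Add(Function('f')(-5), 1), -1))), 12), -46) = Mul(Mul(Add(-3, Mul(-6, 2)), 12), -46) = Mul(Mul(Add(-3, -12), 12), -46) = Mul(Mul(-15, 12), -46) = Mul(-180, -46) = 8280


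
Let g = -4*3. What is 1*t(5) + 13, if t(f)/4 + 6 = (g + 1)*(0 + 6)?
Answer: -275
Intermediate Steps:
g = -12
t(f) = -288 (t(f) = -24 + 4*((-12 + 1)*(0 + 6)) = -24 + 4*(-11*6) = -24 + 4*(-66) = -24 - 264 = -288)
1*t(5) + 13 = 1*(-288) + 13 = -288 + 13 = -275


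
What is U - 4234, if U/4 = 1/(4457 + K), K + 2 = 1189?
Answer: -5974173/1411 ≈ -4234.0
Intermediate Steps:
K = 1187 (K = -2 + 1189 = 1187)
U = 1/1411 (U = 4/(4457 + 1187) = 4/5644 = 4*(1/5644) = 1/1411 ≈ 0.00070872)
U - 4234 = 1/1411 - 4234 = -5974173/1411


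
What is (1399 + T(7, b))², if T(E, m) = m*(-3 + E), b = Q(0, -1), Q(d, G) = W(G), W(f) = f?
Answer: 1946025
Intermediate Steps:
Q(d, G) = G
b = -1
(1399 + T(7, b))² = (1399 - (-3 + 7))² = (1399 - 1*4)² = (1399 - 4)² = 1395² = 1946025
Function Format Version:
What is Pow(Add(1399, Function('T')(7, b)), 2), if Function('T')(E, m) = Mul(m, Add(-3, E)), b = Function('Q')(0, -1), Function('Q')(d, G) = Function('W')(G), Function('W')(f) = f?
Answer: 1946025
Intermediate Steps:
Function('Q')(d, G) = G
b = -1
Pow(Add(1399, Function('T')(7, b)), 2) = Pow(Add(1399, Mul(-1, Add(-3, 7))), 2) = Pow(Add(1399, Mul(-1, 4)), 2) = Pow(Add(1399, -4), 2) = Pow(1395, 2) = 1946025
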